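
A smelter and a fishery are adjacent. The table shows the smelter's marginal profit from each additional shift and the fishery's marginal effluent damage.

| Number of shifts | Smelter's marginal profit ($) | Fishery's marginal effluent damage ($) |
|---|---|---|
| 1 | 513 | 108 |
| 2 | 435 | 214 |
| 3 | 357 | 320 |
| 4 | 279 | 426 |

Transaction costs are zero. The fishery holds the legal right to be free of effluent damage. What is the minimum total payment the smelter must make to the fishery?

$642

Efficient level: marginal profit ≥ marginal effluent damage through level 3, so k* = 3.
With the fishery holding the right, the smelter must at least compensate total damage at k*: 108 + 214 + 320 = 642.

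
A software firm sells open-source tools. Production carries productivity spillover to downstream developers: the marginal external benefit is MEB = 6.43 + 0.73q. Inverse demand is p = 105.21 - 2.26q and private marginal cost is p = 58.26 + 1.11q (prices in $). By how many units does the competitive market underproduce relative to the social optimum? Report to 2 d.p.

Market equilibrium (private): 58.26 + 1.11q = 105.21 - 2.26q → q_m = 13.9318.
Social marginal cost = private MC − MEB = 51.83 + 0.38q.
Set SMC = demand: 51.83 + 0.38q = 105.21 - 2.26q → q* = 20.2197.
Gap = |13.9318 − 20.2197| = 6.2879.

6.29 units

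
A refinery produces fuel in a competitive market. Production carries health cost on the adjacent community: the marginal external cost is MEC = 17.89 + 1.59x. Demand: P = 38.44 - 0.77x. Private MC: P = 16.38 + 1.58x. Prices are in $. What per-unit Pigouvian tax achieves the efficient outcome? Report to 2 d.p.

Social marginal cost = private MC + MEC = 34.27 + 3.17x.
Set SMC = demand: 34.27 + 3.17x = 38.44 - 0.77x → x* = 1.0584.
The Pigouvian tax equals MEC at x*: 17.89 + 1.59×1.0584 = 19.5729.

tax = $19.57 per unit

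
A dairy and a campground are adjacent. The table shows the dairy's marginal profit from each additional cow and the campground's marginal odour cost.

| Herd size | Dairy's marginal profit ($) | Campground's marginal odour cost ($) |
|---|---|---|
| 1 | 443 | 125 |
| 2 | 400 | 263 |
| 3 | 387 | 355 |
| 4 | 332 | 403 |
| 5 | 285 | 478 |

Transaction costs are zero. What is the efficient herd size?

Bargaining reaches the level where marginal profit last exceeds marginal odour cost.
That holds through level 3 (387 ≥ 355) but not at 4 (332 < 403).

3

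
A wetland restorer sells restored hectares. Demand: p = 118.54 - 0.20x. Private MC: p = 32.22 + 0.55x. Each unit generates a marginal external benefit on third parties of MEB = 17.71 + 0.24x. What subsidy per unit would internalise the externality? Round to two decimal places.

subsidy = 66.67 per unit

Social marginal cost = private MC − MEB = 14.51 + 0.31x.
Set SMC = demand: 14.51 + 0.31x = 118.54 - 0.20x → x* = 203.9804.
The Pigouvian subsidy equals MEB at x*: 17.71 + 0.24×203.9804 = 66.6653.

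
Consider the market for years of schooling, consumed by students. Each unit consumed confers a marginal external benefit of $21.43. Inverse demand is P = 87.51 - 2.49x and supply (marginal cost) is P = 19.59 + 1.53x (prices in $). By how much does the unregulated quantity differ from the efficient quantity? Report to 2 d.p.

5.33 units

Market equilibrium (private): 19.59 + 1.53x = 87.51 - 2.49x → x_m = 16.8955.
Social marginal benefit = demand + MEB = 108.94 - 2.49x.
Set SMB = MC: 108.94 - 2.49x = 19.59 + 1.53x → x* = 22.2264.
Gap = |16.8955 − 22.2264| = 5.3309.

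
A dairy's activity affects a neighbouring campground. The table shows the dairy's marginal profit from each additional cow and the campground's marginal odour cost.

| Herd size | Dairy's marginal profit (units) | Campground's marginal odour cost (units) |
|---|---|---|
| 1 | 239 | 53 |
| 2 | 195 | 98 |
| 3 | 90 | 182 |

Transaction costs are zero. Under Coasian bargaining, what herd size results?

Bargaining reaches the level where marginal profit last exceeds marginal odour cost.
That holds through level 2 (195 ≥ 98) but not at 3 (90 < 182).

2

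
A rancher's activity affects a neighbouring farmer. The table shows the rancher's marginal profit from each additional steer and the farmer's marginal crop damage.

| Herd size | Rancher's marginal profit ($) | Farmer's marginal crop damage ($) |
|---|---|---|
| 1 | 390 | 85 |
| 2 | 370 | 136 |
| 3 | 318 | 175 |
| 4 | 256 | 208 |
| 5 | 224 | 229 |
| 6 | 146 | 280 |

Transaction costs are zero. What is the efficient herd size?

Bargaining reaches the level where marginal profit last exceeds marginal crop damage.
That holds through level 4 (256 ≥ 208) but not at 5 (224 < 229).

4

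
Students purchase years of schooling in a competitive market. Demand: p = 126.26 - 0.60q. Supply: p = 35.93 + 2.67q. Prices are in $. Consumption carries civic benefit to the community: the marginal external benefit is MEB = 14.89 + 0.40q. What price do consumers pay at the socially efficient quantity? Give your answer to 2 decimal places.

Social marginal benefit = demand + MEB = 141.15 - 0.20q.
Set SMB = MC: 141.15 - 0.20q = 35.93 + 2.67q → q* = 36.6620.
Consumer price on the demand curve at q*: 126.26 − 0.60×36.6620 = 104.2628.

P = $104.26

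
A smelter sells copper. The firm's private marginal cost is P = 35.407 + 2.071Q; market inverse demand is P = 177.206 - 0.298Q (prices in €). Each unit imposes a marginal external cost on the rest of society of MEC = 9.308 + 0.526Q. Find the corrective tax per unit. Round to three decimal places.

Social marginal cost = private MC + MEC = 44.715 + 2.597Q.
Set SMC = demand: 44.715 + 2.597Q = 177.206 - 0.298Q → Q* = 45.7655.
The Pigouvian tax equals MEC at Q*: 9.308 + 0.526×45.7655 = 33.3807.

tax = €33.381 per unit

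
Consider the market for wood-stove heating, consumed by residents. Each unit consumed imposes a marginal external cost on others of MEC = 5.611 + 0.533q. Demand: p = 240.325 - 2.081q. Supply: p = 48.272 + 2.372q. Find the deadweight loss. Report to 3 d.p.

Market equilibrium (private): 48.272 + 2.372q = 240.325 - 2.081q → q_m = 43.1289.
Social marginal benefit = demand − MEC = 234.714 - 2.614q.
Set SMB = MC: 234.714 - 2.614q = 48.272 + 2.372q → q* = 37.3931.
Height of the DWL triangle at q_m is MC(q_m) − SMB(q_m) = MEC(q_m) = 28.5987.
DWL = ½ × 5.7358 × 28.5987 = 82.0182.

DWL = 82.018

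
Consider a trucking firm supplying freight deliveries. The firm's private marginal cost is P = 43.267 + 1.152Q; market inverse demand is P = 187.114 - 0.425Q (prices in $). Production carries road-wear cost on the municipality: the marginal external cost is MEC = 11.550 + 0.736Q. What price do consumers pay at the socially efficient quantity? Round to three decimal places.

P = $162.805

Social marginal cost = private MC + MEC = 54.817 + 1.888Q.
Set SMC = demand: 54.817 + 1.888Q = 187.114 - 0.425Q → Q* = 57.1971.
Consumer price on the demand curve at Q*: 187.114 − 0.425×57.1971 = 162.8052.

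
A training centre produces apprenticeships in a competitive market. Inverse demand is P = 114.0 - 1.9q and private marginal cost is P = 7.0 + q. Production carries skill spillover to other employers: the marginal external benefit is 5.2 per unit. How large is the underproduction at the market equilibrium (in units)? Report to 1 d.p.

1.8 units

Market equilibrium (private): 7.0 + q = 114.0 - 1.9q → q_m = 36.8966.
Social marginal cost = private MC − MEB = 1.8 + q.
Set SMC = demand: 1.8 + q = 114.0 - 1.9q → q* = 38.6897.
Gap = |36.8966 − 38.6897| = 1.7931.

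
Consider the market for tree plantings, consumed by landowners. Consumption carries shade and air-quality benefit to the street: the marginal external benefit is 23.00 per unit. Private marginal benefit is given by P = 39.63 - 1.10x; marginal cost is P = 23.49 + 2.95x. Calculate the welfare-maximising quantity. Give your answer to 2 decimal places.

Social marginal benefit = demand + MEB = 62.63 - 1.10x.
Set SMB = MC: 62.63 - 1.10x = 23.49 + 2.95x → x* = 9.6642.

x* = 9.66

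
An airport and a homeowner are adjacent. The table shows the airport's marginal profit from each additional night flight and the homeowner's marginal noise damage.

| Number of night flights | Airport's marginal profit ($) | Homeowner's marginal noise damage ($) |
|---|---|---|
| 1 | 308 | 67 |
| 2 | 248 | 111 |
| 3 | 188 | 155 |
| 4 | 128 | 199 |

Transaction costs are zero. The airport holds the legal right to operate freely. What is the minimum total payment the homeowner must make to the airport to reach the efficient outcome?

$128

Left alone the airport would choose level 4 (marginal profit stays positive).
Efficient level: k* = 3 (marginal profit ≥ marginal noise damage through 3).
The homeowner must at least cover the airport's forgone profit from cutting 4→3: 128 = 128.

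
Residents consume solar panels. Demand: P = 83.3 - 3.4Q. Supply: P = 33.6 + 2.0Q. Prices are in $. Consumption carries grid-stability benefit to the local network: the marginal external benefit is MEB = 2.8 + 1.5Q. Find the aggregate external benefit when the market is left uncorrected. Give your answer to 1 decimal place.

Market equilibrium (private): 33.6 + 2.0Q = 83.3 - 3.4Q → Q_m = 9.2037.
Total external benefit = ∫₀^{Q_m} (2.8 + 1.5Q) dQ = 2.8×9.2037 + ½×1.5×9.2037² = 89.3014.

$89.3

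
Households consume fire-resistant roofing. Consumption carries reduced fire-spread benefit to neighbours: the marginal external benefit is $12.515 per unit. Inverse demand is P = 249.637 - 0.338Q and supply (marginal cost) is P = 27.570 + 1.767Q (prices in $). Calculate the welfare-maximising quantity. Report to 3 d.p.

Social marginal benefit = demand + MEB = 262.152 - 0.338Q.
Set SMB = MC: 262.152 - 0.338Q = 27.570 + 1.767Q → Q* = 111.4404.

Q* = 111.440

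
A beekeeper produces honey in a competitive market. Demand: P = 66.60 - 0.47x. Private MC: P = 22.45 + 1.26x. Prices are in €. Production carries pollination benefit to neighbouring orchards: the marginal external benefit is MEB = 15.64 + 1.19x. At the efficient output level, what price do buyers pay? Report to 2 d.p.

P = €14.56

Social marginal cost = private MC − MEB = 6.81 + 0.07x.
Set SMC = demand: 6.81 + 0.07x = 66.60 - 0.47x → x* = 110.7222.
Consumer price on the demand curve at x*: 66.60 − 0.47×110.7222 = 14.5606.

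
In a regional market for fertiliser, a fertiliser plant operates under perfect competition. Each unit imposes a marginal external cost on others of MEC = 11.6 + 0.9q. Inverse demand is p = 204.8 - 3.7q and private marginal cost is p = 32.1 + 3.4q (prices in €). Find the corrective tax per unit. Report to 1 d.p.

tax = €29.7 per unit

Social marginal cost = private MC + MEC = 43.7 + 4.3q.
Set SMC = demand: 43.7 + 4.3q = 204.8 - 3.7q → q* = 20.1375.
The Pigouvian tax equals MEC at q*: 11.6 + 0.9×20.1375 = 29.7238.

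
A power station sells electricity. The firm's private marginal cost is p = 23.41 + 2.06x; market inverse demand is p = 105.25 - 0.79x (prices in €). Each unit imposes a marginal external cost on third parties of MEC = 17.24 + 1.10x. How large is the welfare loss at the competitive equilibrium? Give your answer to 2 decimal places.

DWL = €301.79

Market equilibrium (private): 23.41 + 2.06x = 105.25 - 0.79x → x_m = 28.7158.
Social marginal cost = private MC + MEC = 40.65 + 3.16x.
Set SMC = demand: 40.65 + 3.16x = 105.25 - 0.79x → x* = 16.3544.
The loss is the area between SMC and demand from x* to x_m; with linear curves that's a triangle of height MEC(x_m).
DWL = ½ × 12.3614 × 48.8274 = 301.7875.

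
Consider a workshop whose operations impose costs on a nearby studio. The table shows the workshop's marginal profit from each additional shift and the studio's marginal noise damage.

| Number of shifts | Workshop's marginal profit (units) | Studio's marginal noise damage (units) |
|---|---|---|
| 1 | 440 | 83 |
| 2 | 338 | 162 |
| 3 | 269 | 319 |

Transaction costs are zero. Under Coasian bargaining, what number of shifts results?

Bargaining reaches the level where marginal profit last exceeds marginal noise damage.
That holds through level 2 (338 ≥ 162) but not at 3 (269 < 319).

2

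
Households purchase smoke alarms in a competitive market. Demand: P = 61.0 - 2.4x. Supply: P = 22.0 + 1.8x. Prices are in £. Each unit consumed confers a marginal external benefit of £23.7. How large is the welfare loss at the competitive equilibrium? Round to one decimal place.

Market equilibrium (private): 22.0 + 1.8x = 61.0 - 2.4x → x_m = 9.2857.
Social marginal benefit = demand + MEB = 84.7 - 2.4x.
Set SMB = MC: 84.7 - 2.4x = 22.0 + 1.8x → x* = 14.9286.
Between x* and x_m the wedge SMB − MC runs linearly from 0 to MEB(x_m), so the loss is a triangle.
DWL = ½ × 5.6429 × 23.7000 = 66.8684.

DWL = £66.9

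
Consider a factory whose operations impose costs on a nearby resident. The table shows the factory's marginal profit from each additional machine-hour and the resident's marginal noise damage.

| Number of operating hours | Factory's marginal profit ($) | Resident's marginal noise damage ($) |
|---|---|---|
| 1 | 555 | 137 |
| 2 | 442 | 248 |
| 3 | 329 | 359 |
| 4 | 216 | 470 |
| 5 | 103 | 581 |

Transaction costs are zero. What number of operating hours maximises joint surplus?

2

Bargaining reaches the level where marginal profit last exceeds marginal noise damage.
That holds through level 2 (442 ≥ 248) but not at 3 (329 < 359).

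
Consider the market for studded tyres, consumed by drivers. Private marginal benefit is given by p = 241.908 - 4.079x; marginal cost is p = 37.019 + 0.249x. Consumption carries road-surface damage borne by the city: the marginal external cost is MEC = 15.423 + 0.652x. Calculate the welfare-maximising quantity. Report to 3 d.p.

x* = 38.045

Social marginal benefit = demand − MEC = 226.485 - 4.731x.
Set SMB = MC: 226.485 - 4.731x = 37.019 + 0.249x → x* = 38.0454.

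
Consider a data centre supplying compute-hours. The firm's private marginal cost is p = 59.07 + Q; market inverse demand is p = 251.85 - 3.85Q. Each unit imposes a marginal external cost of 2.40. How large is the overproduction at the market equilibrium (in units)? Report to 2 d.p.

Market equilibrium (private): 59.07 + Q = 251.85 - 3.85Q → Q_m = 39.7485.
Social marginal cost = private MC + MEC = 61.47 + Q.
Set SMC = demand: 61.47 + Q = 251.85 - 3.85Q → Q* = 39.2536.
Gap = |39.7485 − 39.2536| = 0.4949.

0.49 units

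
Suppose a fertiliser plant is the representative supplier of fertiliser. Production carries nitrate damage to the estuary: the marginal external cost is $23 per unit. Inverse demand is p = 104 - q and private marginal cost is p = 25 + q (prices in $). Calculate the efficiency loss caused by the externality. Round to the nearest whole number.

Market equilibrium (private): 25 + q = 104 - q → q_m = 39.5000.
Social marginal cost = private MC + MEC = 48 + q.
Set SMC = demand: 48 + q = 104 - q → q* = 28.0000.
Height of the DWL triangle at q_m is SMC(q_m) − demand(q_m) = MEC(q_m) = 23.0000.
DWL = ½ × 11.5000 × 23.0000 = 132.2500.

DWL = $132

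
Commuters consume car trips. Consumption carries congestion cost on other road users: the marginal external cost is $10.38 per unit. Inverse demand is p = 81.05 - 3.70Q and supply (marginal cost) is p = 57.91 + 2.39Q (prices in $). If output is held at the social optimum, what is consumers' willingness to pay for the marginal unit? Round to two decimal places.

Social marginal benefit = demand − MEC = 70.67 - 3.70Q.
Set SMB = MC: 70.67 - 3.70Q = 57.91 + 2.39Q → Q* = 2.0952.
Consumer price on the demand curve at Q*: 81.05 − 3.70×2.0952 = 73.2978.

P = $73.30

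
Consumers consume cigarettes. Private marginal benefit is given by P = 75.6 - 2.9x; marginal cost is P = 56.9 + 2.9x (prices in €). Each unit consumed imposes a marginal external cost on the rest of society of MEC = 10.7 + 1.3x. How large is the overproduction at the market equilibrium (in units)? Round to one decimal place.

Market equilibrium (private): 56.9 + 2.9x = 75.6 - 2.9x → x_m = 3.2241.
Social marginal benefit = demand − MEC = 64.9 - 4.2x.
Set SMB = MC: 64.9 - 4.2x = 56.9 + 2.9x → x* = 1.1268.
Gap = |3.2241 − 1.1268| = 2.0973.

2.1 units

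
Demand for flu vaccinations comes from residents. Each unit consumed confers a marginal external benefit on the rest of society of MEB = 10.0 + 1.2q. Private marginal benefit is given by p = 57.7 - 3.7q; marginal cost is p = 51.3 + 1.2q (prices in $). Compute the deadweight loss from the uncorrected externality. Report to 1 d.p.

DWL = $18.1

Market equilibrium (private): 51.3 + 1.2q = 57.7 - 3.7q → q_m = 1.3061.
Social marginal benefit = demand + MEB = 67.7 - 2.5q.
Set SMB = MC: 67.7 - 2.5q = 51.3 + 1.2q → q* = 4.4324.
Between q* and q_m the wedge SMB − MC runs linearly from 0 to MEB(q_m), so the loss is a triangle.
DWL = ½ × 3.1263 × 11.5673 = 18.0814.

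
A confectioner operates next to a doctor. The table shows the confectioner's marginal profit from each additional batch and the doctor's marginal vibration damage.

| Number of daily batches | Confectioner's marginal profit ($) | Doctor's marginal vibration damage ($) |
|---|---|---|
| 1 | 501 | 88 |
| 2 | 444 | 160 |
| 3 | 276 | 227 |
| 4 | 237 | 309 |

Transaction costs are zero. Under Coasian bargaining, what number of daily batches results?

Bargaining reaches the level where marginal profit last exceeds marginal vibration damage.
That holds through level 3 (276 ≥ 227) but not at 4 (237 < 309).

3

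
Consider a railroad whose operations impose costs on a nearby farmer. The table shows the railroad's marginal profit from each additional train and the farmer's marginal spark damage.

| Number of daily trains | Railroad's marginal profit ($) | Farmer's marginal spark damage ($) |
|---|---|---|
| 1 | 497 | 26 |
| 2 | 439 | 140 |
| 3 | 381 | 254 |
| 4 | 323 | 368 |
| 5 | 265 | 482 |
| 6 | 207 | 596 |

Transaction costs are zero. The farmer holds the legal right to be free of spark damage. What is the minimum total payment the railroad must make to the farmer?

Efficient level: marginal profit ≥ marginal spark damage through level 3, so k* = 3.
With the farmer holding the right, the railroad must at least compensate total damage at k*: 26 + 140 + 254 = 420.

$420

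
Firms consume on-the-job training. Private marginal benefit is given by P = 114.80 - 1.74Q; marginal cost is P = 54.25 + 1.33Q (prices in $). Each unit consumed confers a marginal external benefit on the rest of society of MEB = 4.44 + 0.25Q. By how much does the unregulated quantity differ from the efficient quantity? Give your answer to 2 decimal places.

Market equilibrium (private): 54.25 + 1.33Q = 114.80 - 1.74Q → Q_m = 19.7231.
Social marginal benefit = demand + MEB = 119.24 - 1.49Q.
Set SMB = MC: 119.24 - 1.49Q = 54.25 + 1.33Q → Q* = 23.0461.
Gap = |19.7231 − 23.0461| = 3.3230.

3.32 units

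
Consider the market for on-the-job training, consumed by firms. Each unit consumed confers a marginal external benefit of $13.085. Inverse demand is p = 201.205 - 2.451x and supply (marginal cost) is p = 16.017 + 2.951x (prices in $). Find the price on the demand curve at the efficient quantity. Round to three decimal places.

P = $111.244

Social marginal benefit = demand + MEB = 214.290 - 2.451x.
Set SMB = MC: 214.290 - 2.451x = 16.017 + 2.951x → x* = 36.7036.
Consumer price on the demand curve at x*: 201.205 − 2.451×36.7036 = 111.2445.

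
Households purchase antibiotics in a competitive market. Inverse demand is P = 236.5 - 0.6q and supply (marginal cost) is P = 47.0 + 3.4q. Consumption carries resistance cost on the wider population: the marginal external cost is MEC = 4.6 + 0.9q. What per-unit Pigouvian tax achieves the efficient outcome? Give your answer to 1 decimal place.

tax = 38.6 per unit

Social marginal benefit = demand − MEC = 231.9 - 1.5q.
Set SMB = MC: 231.9 - 1.5q = 47.0 + 3.4q → q* = 37.7347.
The Pigouvian tax equals MEC at q*: 4.6 + 0.9×37.7347 = 38.5612.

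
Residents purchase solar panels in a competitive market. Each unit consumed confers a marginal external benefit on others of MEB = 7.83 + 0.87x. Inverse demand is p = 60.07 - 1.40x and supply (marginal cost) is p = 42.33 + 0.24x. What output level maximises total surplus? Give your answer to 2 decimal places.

Social marginal benefit = demand + MEB = 67.90 - 0.53x.
Set SMB = MC: 67.90 - 0.53x = 42.33 + 0.24x → x* = 33.2078.

x* = 33.21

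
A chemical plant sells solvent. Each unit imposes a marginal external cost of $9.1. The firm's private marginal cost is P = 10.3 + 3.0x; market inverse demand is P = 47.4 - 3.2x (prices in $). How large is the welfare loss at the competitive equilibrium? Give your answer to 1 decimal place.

DWL = $6.7

Market equilibrium (private): 10.3 + 3.0x = 47.4 - 3.2x → x_m = 5.9839.
Social marginal cost = private MC + MEC = 19.4 + 3.0x.
Set SMC = demand: 19.4 + 3.0x = 47.4 - 3.2x → x* = 4.5161.
Height of the DWL triangle at x_m is SMC(x_m) − demand(x_m) = MEC(x_m) = 9.1000.
DWL = ½ × 1.4678 × 9.1000 = 6.6785.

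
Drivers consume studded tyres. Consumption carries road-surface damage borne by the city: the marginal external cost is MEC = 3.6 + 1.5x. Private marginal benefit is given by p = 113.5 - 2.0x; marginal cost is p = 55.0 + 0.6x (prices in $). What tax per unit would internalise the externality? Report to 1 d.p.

Social marginal benefit = demand − MEC = 109.9 - 3.5x.
Set SMB = MC: 109.9 - 3.5x = 55.0 + 0.6x → x* = 13.3902.
The Pigouvian tax equals MEC at x*: 3.6 + 1.5×13.3902 = 23.6853.

tax = $23.7 per unit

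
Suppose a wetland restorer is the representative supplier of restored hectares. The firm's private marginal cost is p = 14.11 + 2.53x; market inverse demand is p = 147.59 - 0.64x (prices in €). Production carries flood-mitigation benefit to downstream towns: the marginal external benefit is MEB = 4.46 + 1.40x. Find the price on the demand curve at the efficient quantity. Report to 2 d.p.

P = €97.71

Social marginal cost = private MC − MEB = 9.65 + 1.13x.
Set SMC = demand: 9.65 + 1.13x = 147.59 - 0.64x → x* = 77.9322.
Consumer price on the demand curve at x*: 147.59 − 0.64×77.9322 = 97.7134.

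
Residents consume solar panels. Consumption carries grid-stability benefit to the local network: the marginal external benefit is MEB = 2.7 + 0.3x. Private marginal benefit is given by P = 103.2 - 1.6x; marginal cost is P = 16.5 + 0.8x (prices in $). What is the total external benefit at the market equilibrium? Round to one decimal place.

Market equilibrium (private): 16.5 + 0.8x = 103.2 - 1.6x → x_m = 36.1250.
Total external benefit = ∫₀^{x_m} (2.7 + 0.3x) dx = 2.7×36.1250 + ½×0.3×36.1250² = 293.2898.

$293.3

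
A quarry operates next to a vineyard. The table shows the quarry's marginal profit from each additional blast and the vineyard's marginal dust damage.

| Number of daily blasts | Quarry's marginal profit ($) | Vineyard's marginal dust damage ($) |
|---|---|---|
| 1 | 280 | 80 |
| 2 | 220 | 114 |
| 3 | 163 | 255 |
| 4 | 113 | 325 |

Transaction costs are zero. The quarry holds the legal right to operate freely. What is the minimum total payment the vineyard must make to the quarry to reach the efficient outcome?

Left alone the quarry would choose level 4 (marginal profit stays positive).
Efficient level: k* = 2 (marginal profit ≥ marginal dust damage through 2).
The vineyard must at least cover the quarry's forgone profit from cutting 4→2: 163 + 113 = 276.

$276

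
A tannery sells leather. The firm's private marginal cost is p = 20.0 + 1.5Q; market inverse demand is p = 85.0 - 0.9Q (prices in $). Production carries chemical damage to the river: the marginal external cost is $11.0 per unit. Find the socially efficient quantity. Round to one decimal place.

Q* = 22.5

Social marginal cost = private MC + MEC = 31.0 + 1.5Q.
Set SMC = demand: 31.0 + 1.5Q = 85.0 - 0.9Q → Q* = 22.5000.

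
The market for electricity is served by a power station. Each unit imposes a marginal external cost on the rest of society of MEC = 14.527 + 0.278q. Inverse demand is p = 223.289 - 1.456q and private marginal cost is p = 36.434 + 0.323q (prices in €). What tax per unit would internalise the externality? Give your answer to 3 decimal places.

tax = €37.817 per unit

Social marginal cost = private MC + MEC = 50.961 + 0.601q.
Set SMC = demand: 50.961 + 0.601q = 223.289 - 1.456q → q* = 83.7764.
The Pigouvian tax equals MEC at q*: 14.527 + 0.278×83.7764 = 37.8168.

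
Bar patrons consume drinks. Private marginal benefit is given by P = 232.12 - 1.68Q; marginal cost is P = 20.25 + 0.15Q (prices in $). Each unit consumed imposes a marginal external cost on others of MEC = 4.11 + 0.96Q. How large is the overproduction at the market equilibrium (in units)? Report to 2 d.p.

41.31 units

Market equilibrium (private): 20.25 + 0.15Q = 232.12 - 1.68Q → Q_m = 115.7760.
Social marginal benefit = demand − MEC = 228.01 - 2.64Q.
Set SMB = MC: 228.01 - 2.64Q = 20.25 + 0.15Q → Q* = 74.4659.
Gap = |115.7760 − 74.4659| = 41.3101.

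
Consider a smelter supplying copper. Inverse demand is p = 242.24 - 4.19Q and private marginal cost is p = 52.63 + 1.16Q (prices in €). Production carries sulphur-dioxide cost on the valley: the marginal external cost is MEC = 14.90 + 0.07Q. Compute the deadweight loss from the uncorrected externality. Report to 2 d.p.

Market equilibrium (private): 52.63 + 1.16Q = 242.24 - 4.19Q → Q_m = 35.4411.
Social marginal cost = private MC + MEC = 67.53 + 1.23Q.
Set SMC = demand: 67.53 + 1.23Q = 242.24 - 4.19Q → Q* = 32.2343.
Between Q* and Q_m the wedge SMC − demand runs linearly from 0 to MEC(Q_m), so the loss is a triangle.
DWL = ½ × 3.2068 × 17.3809 = 27.8685.

DWL = €27.87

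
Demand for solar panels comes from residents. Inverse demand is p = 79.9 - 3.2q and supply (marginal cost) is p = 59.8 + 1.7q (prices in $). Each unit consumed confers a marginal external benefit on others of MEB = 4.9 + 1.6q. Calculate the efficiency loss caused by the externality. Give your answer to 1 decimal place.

DWL = $19.9

Market equilibrium (private): 59.8 + 1.7q = 79.9 - 3.2q → q_m = 4.1020.
Social marginal benefit = demand + MEB = 84.8 - 1.6q.
Set SMB = MC: 84.8 - 1.6q = 59.8 + 1.7q → q* = 7.5758.
Height of the DWL triangle at q_m is SMB(q_m) − MC(q_m) = MEB(q_m) = 11.4633.
DWL = ½ × 3.4738 × 11.4633 = 19.9106.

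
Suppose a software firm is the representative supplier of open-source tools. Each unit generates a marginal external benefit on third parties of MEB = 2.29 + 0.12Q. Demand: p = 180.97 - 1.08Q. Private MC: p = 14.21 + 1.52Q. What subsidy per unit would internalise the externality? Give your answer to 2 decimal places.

Social marginal cost = private MC − MEB = 11.92 + 1.40Q.
Set SMC = demand: 11.92 + 1.40Q = 180.97 - 1.08Q → Q* = 68.1653.
The Pigouvian subsidy equals MEB at Q*: 2.29 + 0.12×68.1653 = 10.4698.

subsidy = 10.47 per unit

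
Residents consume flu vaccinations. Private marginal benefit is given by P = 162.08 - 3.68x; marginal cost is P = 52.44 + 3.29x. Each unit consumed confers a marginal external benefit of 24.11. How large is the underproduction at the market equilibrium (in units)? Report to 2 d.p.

Market equilibrium (private): 52.44 + 3.29x = 162.08 - 3.68x → x_m = 15.7303.
Social marginal benefit = demand + MEB = 186.19 - 3.68x.
Set SMB = MC: 186.19 - 3.68x = 52.44 + 3.29x → x* = 19.1894.
Gap = |15.7303 − 19.1894| = 3.4591.

3.46 units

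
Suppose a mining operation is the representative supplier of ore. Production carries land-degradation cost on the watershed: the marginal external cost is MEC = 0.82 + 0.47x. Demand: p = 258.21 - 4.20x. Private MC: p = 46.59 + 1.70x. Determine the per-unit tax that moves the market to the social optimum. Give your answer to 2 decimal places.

Social marginal cost = private MC + MEC = 47.41 + 2.17x.
Set SMC = demand: 47.41 + 2.17x = 258.21 - 4.20x → x* = 33.0926.
The Pigouvian tax equals MEC at x*: 0.82 + 0.47×33.0926 = 16.3735.

tax = 16.37 per unit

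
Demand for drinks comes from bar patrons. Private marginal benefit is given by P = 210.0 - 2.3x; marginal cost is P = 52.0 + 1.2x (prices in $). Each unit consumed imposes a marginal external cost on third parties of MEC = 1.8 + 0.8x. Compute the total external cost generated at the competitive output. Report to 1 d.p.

Market equilibrium (private): 52.0 + 1.2x = 210.0 - 2.3x → x_m = 45.1429.
Total external cost = ∫₀^{x_m} (1.8 + 0.8x) dx = 1.8×45.1429 + ½×0.8×45.1429² = 896.4098.

$896.4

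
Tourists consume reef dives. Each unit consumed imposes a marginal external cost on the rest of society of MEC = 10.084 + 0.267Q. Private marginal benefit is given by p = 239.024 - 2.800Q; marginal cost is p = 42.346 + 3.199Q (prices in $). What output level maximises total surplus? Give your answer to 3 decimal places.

Q* = 29.779

Social marginal benefit = demand − MEC = 228.940 - 3.067Q.
Set SMB = MC: 228.940 - 3.067Q = 42.346 + 3.199Q → Q* = 29.7788.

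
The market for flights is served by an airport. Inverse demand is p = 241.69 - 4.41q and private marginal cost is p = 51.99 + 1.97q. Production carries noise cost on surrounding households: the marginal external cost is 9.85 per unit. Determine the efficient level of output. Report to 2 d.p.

Social marginal cost = private MC + MEC = 61.84 + 1.97q.
Set SMC = demand: 61.84 + 1.97q = 241.69 - 4.41q → q* = 28.1897.

q* = 28.19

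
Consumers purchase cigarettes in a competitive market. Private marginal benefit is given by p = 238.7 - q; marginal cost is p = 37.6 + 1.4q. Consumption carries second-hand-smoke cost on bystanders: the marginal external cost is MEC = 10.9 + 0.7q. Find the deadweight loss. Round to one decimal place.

DWL = 780.3

Market equilibrium (private): 37.6 + 1.4q = 238.7 - q → q_m = 83.7917.
Social marginal benefit = demand − MEC = 227.8 - 1.7q.
Set SMB = MC: 227.8 - 1.7q = 37.6 + 1.4q → q* = 61.3548.
Height of the DWL triangle at q_m is MC(q_m) − SMB(q_m) = MEC(q_m) = 69.5542.
DWL = ½ × 22.4369 × 69.5542 = 780.2903.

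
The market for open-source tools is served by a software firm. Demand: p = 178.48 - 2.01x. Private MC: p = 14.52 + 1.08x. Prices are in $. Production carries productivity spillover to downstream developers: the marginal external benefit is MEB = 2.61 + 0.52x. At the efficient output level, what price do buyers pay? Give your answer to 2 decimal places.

P = $48.21

Social marginal cost = private MC − MEB = 11.91 + 0.56x.
Set SMC = demand: 11.91 + 0.56x = 178.48 - 2.01x → x* = 64.8132.
Consumer price on the demand curve at x*: 178.48 − 2.01×64.8132 = 48.2055.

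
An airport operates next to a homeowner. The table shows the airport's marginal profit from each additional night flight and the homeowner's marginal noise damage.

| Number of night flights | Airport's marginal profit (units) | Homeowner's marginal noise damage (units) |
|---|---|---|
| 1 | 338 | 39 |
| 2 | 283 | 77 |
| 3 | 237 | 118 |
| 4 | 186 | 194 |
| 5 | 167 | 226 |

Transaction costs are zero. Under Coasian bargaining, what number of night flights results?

3

Bargaining reaches the level where marginal profit last exceeds marginal noise damage.
That holds through level 3 (237 ≥ 118) but not at 4 (186 < 194).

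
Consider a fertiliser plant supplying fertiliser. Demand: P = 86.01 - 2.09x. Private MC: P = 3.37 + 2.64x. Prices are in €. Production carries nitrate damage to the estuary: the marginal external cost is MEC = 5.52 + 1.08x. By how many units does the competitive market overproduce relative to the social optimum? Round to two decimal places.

4.20 units

Market equilibrium (private): 3.37 + 2.64x = 86.01 - 2.09x → x_m = 17.4715.
Social marginal cost = private MC + MEC = 8.89 + 3.72x.
Set SMC = demand: 8.89 + 3.72x = 86.01 - 2.09x → x* = 13.2737.
Gap = |17.4715 − 13.2737| = 4.1978.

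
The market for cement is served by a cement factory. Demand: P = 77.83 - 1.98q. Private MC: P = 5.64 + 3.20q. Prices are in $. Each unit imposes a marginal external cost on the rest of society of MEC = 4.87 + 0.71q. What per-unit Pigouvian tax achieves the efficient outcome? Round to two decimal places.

tax = $12.98 per unit

Social marginal cost = private MC + MEC = 10.51 + 3.91q.
Set SMC = demand: 10.51 + 3.91q = 77.83 - 1.98q → q* = 11.4295.
The Pigouvian tax equals MEC at q*: 4.87 + 0.71×11.4295 = 12.9849.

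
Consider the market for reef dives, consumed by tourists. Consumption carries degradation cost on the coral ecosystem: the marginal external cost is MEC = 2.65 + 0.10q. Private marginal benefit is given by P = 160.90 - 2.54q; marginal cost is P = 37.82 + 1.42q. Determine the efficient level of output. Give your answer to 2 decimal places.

q* = 29.66

Social marginal benefit = demand − MEC = 158.25 - 2.64q.
Set SMB = MC: 158.25 - 2.64q = 37.82 + 1.42q → q* = 29.6626.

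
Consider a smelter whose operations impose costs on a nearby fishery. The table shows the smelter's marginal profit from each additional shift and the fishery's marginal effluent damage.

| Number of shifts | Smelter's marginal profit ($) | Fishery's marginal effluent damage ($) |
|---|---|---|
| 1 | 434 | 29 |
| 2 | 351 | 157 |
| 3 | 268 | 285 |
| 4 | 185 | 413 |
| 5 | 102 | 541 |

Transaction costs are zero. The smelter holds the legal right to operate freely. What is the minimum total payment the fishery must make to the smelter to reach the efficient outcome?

$555

Left alone the smelter would choose level 5 (marginal profit stays positive).
Efficient level: k* = 2 (marginal profit ≥ marginal effluent damage through 2).
The fishery must at least cover the smelter's forgone profit from cutting 5→2: 268 + 185 + 102 = 555.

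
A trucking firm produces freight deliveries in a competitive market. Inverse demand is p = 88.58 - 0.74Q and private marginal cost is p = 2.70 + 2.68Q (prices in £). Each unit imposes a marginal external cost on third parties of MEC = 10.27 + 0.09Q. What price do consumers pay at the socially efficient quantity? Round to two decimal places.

Social marginal cost = private MC + MEC = 12.97 + 2.77Q.
Set SMC = demand: 12.97 + 2.77Q = 88.58 - 0.74Q → Q* = 21.5413.
Consumer price on the demand curve at Q*: 88.58 − 0.74×21.5413 = 72.6394.

P = £72.64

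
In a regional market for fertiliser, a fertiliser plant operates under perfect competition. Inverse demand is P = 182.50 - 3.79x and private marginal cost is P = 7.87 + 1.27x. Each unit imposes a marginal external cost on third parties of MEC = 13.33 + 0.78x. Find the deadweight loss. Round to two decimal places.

DWL = 138.70

Market equilibrium (private): 7.87 + 1.27x = 182.50 - 3.79x → x_m = 34.5119.
Social marginal cost = private MC + MEC = 21.20 + 2.05x.
Set SMC = demand: 21.20 + 2.05x = 182.50 - 3.79x → x* = 27.6199.
The loss is the area between SMC and demand from x* to x_m; with linear curves that's a triangle of height MEC(x_m).
DWL = ½ × 6.8920 × 40.2492 = 138.6987.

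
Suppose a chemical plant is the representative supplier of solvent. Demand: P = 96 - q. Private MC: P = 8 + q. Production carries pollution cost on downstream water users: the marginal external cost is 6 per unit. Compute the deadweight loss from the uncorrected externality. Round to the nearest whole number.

Market equilibrium (private): 8 + q = 96 - q → q_m = 44.0000.
Social marginal cost = private MC + MEC = 14 + q.
Set SMC = demand: 14 + q = 96 - q → q* = 41.0000.
Between q* and q_m the wedge SMC − demand runs linearly from 0 to MEC(q_m), so the loss is a triangle.
DWL = ½ × 3.0000 × 6.0000 = 9.0000.

DWL = 9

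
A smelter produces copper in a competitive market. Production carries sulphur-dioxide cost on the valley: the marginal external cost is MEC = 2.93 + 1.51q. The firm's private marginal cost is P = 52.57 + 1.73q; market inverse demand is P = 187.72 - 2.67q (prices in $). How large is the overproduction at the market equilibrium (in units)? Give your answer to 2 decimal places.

Market equilibrium (private): 52.57 + 1.73q = 187.72 - 2.67q → q_m = 30.7159.
Social marginal cost = private MC + MEC = 55.50 + 3.24q.
Set SMC = demand: 55.50 + 3.24q = 187.72 - 2.67q → q* = 22.3723.
Gap = |30.7159 − 22.3723| = 8.3436.

8.34 units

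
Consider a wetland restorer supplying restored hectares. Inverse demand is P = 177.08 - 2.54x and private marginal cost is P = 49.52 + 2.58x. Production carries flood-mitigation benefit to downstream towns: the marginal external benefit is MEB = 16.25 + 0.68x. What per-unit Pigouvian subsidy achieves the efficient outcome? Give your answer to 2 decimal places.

subsidy = 38.27 per unit

Social marginal cost = private MC − MEB = 33.27 + 1.90x.
Set SMC = demand: 33.27 + 1.90x = 177.08 - 2.54x → x* = 32.3896.
The Pigouvian subsidy equals MEB at x*: 16.25 + 0.68×32.3896 = 38.2749.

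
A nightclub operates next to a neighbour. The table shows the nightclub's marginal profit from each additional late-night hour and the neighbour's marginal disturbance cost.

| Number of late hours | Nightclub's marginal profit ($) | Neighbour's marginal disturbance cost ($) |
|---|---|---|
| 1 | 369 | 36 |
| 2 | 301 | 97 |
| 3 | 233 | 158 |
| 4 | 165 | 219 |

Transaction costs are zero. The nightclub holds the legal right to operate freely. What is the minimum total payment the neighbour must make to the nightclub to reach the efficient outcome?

$165

Left alone the nightclub would choose level 4 (marginal profit stays positive).
Efficient level: k* = 3 (marginal profit ≥ marginal disturbance cost through 3).
The neighbour must at least cover the nightclub's forgone profit from cutting 4→3: 165 = 165.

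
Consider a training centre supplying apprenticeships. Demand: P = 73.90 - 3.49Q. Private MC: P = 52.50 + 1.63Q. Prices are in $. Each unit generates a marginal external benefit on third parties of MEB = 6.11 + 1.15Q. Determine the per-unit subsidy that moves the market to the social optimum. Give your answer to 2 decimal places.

Social marginal cost = private MC − MEB = 46.39 + 0.48Q.
Set SMC = demand: 46.39 + 0.48Q = 73.90 - 3.49Q → Q* = 6.9295.
The Pigouvian subsidy equals MEB at Q*: 6.11 + 1.15×6.9295 = 14.0789.

subsidy = $14.08 per unit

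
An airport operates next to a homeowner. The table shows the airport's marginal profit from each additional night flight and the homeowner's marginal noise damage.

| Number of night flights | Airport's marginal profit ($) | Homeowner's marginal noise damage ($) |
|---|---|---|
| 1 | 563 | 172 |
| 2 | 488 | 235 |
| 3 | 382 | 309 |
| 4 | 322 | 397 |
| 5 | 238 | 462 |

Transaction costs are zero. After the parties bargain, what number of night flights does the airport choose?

Bargaining reaches the level where marginal profit last exceeds marginal noise damage.
That holds through level 3 (382 ≥ 309) but not at 4 (322 < 397).

3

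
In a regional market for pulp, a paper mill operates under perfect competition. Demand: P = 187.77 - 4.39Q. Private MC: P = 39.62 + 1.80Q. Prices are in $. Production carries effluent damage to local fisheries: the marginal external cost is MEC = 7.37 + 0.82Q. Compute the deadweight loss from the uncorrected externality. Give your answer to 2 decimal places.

DWL = $51.98

Market equilibrium (private): 39.62 + 1.80Q = 187.77 - 4.39Q → Q_m = 23.9338.
Social marginal cost = private MC + MEC = 46.99 + 2.62Q.
Set SMC = demand: 46.99 + 2.62Q = 187.77 - 4.39Q → Q* = 20.0827.
Between Q* and Q_m the wedge SMC − demand runs linearly from 0 to MEC(Q_m), so the loss is a triangle.
DWL = ½ × 3.8511 × 26.9957 = 51.9816.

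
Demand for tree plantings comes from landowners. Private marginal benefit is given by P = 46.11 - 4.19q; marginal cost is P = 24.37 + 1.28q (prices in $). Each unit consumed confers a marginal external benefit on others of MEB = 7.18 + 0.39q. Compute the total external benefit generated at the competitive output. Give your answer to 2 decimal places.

$31.62

Market equilibrium (private): 24.37 + 1.28q = 46.11 - 4.19q → q_m = 3.9744.
Total external benefit = ∫₀^{q_m} (7.18 + 0.39q) dq = 7.18×3.9744 + ½×0.39×3.9744² = 31.6164.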